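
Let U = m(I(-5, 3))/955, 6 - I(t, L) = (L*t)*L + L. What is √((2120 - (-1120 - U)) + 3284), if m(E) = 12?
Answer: 4*√371878910/955 ≈ 80.771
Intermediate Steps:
I(t, L) = 6 - L - t*L² (I(t, L) = 6 - ((L*t)*L + L) = 6 - (t*L² + L) = 6 - (L + t*L²) = 6 + (-L - t*L²) = 6 - L - t*L²)
U = 12/955 ≈ 0.012565
√((2120 - (-1120 - U)) + 3284) = √((2120 - (-1120 - 1*12/955)) + 3284) = √((2120 - (-1120 - 12/955)) + 3284) = √((2120 - 1*(-1069612/955)) + 3284) = √((2120 + 1069612/955) + 3284) = √(3094212/955 + 3284) = √(6230432/955) = 4*√371878910/955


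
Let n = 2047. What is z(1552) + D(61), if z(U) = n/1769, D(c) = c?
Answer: 109956/1769 ≈ 62.157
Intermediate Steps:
z(U) = 2047/1769
z(1552) + D(61) = 2047/1769 + 61 = 109956/1769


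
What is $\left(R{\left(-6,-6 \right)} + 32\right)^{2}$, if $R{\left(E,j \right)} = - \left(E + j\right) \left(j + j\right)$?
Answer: $12544$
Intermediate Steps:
$R{\left(E,j \right)} = - 2 j \left(E + j\right)$ ($R{\left(E,j \right)} = - \left(E + j\right) 2 j = - 2 j \left(E + j\right)$)
$\left(R{\left(-6,-6 \right)} + 32\right)^{2} = \left(\left(-2\right) \left(-6\right) \left(-6 - 6\right) + 32\right)^{2} = \left(\left(-2\right) \left(-6\right) \left(-12\right) + 32\right)^{2} = \left(-144 + 32\right)^{2} = \left(-112\right)^{2} = 12544$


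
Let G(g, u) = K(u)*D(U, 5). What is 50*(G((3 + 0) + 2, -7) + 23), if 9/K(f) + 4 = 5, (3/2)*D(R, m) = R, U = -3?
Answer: 250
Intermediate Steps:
D(R, m) = 2*R/3
K(f) = 9 (K(f) = 9/(-4 + 5) = 9/1 = 9*1 = 9)
G(g, u) = -18 (G(g, u) = 9*((2/3)*(-3)) = 9*(-2) = -18)
50*(G((3 + 0) + 2, -7) + 23) = 50*(-18 + 23) = 50*5 = 250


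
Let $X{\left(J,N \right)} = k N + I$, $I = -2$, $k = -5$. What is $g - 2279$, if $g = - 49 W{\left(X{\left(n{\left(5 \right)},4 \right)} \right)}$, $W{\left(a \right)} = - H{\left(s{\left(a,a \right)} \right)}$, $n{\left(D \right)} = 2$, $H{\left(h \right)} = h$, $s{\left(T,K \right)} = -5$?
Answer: $-2524$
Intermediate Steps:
$X{\left(J,N \right)} = -2 - 5 N$ ($X{\left(J,N \right)} = - 5 N - 2 = -2 - 5 N$)
$W{\left(a \right)} = 5$ ($W{\left(a \right)} = \left(-1\right) \left(-5\right) = 5$)
$g = -245$ ($g = \left(-49\right) 5 = -245$)
$g - 2279 = -245 - 2279 = -2524$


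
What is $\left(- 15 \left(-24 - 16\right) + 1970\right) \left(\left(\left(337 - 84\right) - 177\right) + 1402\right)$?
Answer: $3798460$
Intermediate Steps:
$\left(- 15 \left(-24 - 16\right) + 1970\right) \left(\left(\left(337 - 84\right) - 177\right) + 1402\right) = \left(\left(-15\right) \left(-40\right) + 1970\right) \left(\left(\left(337 - 84\right) - 177\right) + 1402\right) = \left(600 + 1970\right) \left(\left(253 - 177\right) + 1402\right) = 2570 \left(76 + 1402\right) = 2570 \cdot 1478 = 3798460$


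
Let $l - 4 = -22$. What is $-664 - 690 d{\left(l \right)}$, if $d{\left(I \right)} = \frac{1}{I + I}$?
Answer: $- \frac{3869}{6} \approx -644.83$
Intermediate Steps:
$l = -18$ ($l = 4 - 22 = -18$)
$d{\left(I \right)} = \frac{1}{2 I}$
$-664 - 690 d{\left(l \right)} = -664 - 690 \frac{1}{2 \left(-18\right)} = -664 - 690 \cdot \frac{1}{2} \left(- \frac{1}{18}\right) = -664 - - \frac{115}{6} = -664 + \frac{115}{6} = - \frac{3869}{6}$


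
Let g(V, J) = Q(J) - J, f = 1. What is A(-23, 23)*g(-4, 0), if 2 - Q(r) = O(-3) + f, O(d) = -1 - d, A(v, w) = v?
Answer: 23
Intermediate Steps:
Q(r) = -1 (Q(r) = 2 - ((-1 - 1*(-3)) + 1) = 2 - ((-1 + 3) + 1) = 2 - (2 + 1) = 2 - 1*3 = 2 - 3 = -1)
g(V, J) = -1 - J
A(-23, 23)*g(-4, 0) = -23*(-1 - 1*0) = -23*(-1 + 0) = -23*(-1) = 23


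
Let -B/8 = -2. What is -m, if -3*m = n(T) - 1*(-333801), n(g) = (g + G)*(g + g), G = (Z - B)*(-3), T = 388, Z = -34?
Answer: 751289/3 ≈ 2.5043e+5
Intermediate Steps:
B = 16 (B = -8*(-2) = 16)
G = 150 (G = (-34 - 1*16)*(-3) = (-34 - 16)*(-3) = -50*(-3) = 150)
n(g) = 2*g*(150 + g) (n(g) = (g + 150)*(g + g) = (150 + g)*(2*g) = 2*g*(150 + g))
m = -751289/3 (m = -(2*388*(150 + 388) - 1*(-333801))/3 = -(2*388*538 + 333801)/3 = -(417488 + 333801)/3 = -⅓*751289 = -751289/3 ≈ -2.5043e+5)
-m = -1*(-751289/3) = 751289/3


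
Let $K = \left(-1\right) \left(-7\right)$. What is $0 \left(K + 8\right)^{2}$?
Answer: $0$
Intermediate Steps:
$K = 7$
$0 \left(K + 8\right)^{2} = 0 \left(7 + 8\right)^{2} = 0 \cdot 15^{2} = 0 \cdot 225 = 0$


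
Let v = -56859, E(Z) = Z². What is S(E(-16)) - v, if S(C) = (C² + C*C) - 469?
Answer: 187462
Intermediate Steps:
S(C) = -469 + 2*C² (S(C) = (C² + C²) - 469 = 2*C² - 469 = -469 + 2*C²)
S(E(-16)) - v = (-469 + 2*((-16)²)²) - 1*(-56859) = (-469 + 2*256²) + 56859 = (-469 + 2*65536) + 56859 = (-469 + 131072) + 56859 = 130603 + 56859 = 187462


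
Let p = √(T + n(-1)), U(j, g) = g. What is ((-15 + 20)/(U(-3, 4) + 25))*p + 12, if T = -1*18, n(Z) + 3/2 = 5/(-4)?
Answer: 12 + 5*I*√83/58 ≈ 12.0 + 0.78538*I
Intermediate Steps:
n(Z) = -11/4 (n(Z) = -3/2 + 5/(-4) = -3/2 + 5*(-¼) = -3/2 - 5/4 = -11/4)
T = -18
p = I*√83/2 (p = √(-18 - 11/4) = √(-83/4) = I*√83/2 ≈ 4.5552*I)
((-15 + 20)/(U(-3, 4) + 25))*p + 12 = ((-15 + 20)/(4 + 25))*(I*√83/2) + 12 = (5/29)*(I*√83/2) + 12 = (5*(1/29))*(I*√83/2) + 12 = 5*(I*√83/2)/29 + 12 = 5*I*√83/58 + 12 = 12 + 5*I*√83/58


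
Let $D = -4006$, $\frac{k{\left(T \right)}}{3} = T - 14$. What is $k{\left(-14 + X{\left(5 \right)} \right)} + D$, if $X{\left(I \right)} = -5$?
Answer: $-4105$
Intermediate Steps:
$k{\left(T \right)} = -42 + 3 T$ ($k{\left(T \right)} = 3 \left(T - 14\right) = 3 \left(-14 + T\right) = -42 + 3 T$)
$k{\left(-14 + X{\left(5 \right)} \right)} + D = \left(-42 + 3 \left(-14 - 5\right)\right) - 4006 = \left(-42 + 3 \left(-19\right)\right) - 4006 = \left(-42 - 57\right) - 4006 = -99 - 4006 = -4105$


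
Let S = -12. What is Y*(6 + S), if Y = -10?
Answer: 60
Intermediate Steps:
Y*(6 + S) = -10*(6 - 12) = -10*(-6) = 60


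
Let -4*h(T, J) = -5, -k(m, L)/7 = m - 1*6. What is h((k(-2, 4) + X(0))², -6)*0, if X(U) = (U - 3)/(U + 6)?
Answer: 0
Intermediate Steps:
X(U) = (-3 + U)/(6 + U)
k(m, L) = 42 - 7*m (k(m, L) = -7*(m - 1*6) = -7*(m - 6) = -7*(-6 + m) = 42 - 7*m)
h(T, J) = 5/4 (h(T, J) = -¼*(-5) = 5/4)
h((k(-2, 4) + X(0))², -6)*0 = (5/4)*0 = 0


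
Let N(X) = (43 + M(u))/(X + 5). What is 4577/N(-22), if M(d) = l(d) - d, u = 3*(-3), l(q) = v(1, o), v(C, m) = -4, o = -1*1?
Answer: -77809/48 ≈ -1621.0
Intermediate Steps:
o = -1
l(q) = -4
u = -9
M(d) = -4 - d
N(X) = 48/(5 + X) (N(X) = (43 + (-4 - 1*(-9)))/(X + 5) = (43 + (-4 + 9))/(5 + X) = (43 + 5)/(5 + X) = 48/(5 + X))
4577/N(-22) = 4577/((48/(5 - 22))) = 4577/((48/(-17))) = 4577/((48*(-1/17))) = 4577/(-48/17) = 4577*(-17/48) = -77809/48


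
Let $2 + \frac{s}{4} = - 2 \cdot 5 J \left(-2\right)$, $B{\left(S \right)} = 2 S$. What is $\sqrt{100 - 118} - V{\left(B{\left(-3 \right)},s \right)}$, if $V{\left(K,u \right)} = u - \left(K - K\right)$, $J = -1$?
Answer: $88 + 3 i \sqrt{2} \approx 88.0 + 4.2426 i$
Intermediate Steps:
$s = -88$ ($s = -8 + 4 \left(- 2 \cdot 5 \left(-1\right) \left(-2\right)\right) = -8 + 4 \left(- 2 \left(\left(-5\right) \left(-2\right)\right)\right) = -8 + 4 \left(\left(-2\right) 10\right) = -8 + 4 \left(-20\right) = -8 - 80 = -88$)
$V{\left(K,u \right)} = u$ ($V{\left(K,u \right)} = u - 0 = u + 0 = u$)
$\sqrt{100 - 118} - V{\left(B{\left(-3 \right)},s \right)} = \sqrt{100 - 118} - -88 = \sqrt{-18} + 88 = 3 i \sqrt{2} + 88 = 88 + 3 i \sqrt{2}$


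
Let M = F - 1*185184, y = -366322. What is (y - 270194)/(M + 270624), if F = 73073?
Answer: -636516/158513 ≈ -4.0155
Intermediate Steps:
M = -112111 (M = 73073 - 1*185184 = 73073 - 185184 = -112111)
(y - 270194)/(M + 270624) = (-366322 - 270194)/(-112111 + 270624) = -636516/158513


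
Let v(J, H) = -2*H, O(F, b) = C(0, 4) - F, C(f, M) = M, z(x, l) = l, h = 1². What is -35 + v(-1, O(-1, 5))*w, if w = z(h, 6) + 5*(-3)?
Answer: 55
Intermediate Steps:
h = 1
O(F, b) = 4 - F
w = -9 (w = 6 + 5*(-3) = 6 - 15 = -9)
-35 + v(-1, O(-1, 5))*w = -35 - 2*(4 - 1*(-1))*(-9) = -35 - 2*(4 + 1)*(-9) = -35 - 2*5*(-9) = -35 - 10*(-9) = -35 + 90 = 55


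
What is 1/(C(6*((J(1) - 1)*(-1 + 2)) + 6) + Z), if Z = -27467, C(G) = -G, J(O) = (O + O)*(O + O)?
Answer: -1/27491 ≈ -3.6376e-5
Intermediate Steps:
J(O) = 4*O² (J(O) = (2*O)*(2*O) = 4*O²)
1/(C(6*((J(1) - 1)*(-1 + 2)) + 6) + Z) = 1/(-(6*((4*1² - 1)*(-1 + 2)) + 6) - 27467) = 1/(-(6*((4*1 - 1)*1) + 6) - 27467) = 1/(-(6*((4 - 1)*1) + 6) - 27467) = 1/(-(6*(3*1) + 6) - 27467) = 1/(-(6*3 + 6) - 27467) = 1/(-(18 + 6) - 27467) = 1/(-1*24 - 27467) = 1/(-24 - 27467) = 1/(-27491) = -1/27491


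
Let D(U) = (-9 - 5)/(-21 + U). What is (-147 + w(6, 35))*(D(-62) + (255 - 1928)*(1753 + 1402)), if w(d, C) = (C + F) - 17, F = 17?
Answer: 49067214672/83 ≈ 5.9117e+8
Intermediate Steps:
w(d, C) = C (w(d, C) = (C + 17) - 17 = (17 + C) - 17 = C)
D(U) = -14/(-21 + U)
(-147 + w(6, 35))*(D(-62) + (255 - 1928)*(1753 + 1402)) = (-147 + 35)*(-14/(-21 - 62) + (255 - 1928)*(1753 + 1402)) = -112*(-14/(-83) - 1673*3155) = -112*(-14*(-1/83) - 5278315) = -112*(14/83 - 5278315) = -112*(-438100131/83) = 49067214672/83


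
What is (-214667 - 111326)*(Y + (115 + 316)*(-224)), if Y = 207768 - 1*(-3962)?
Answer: -37549829698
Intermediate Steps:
Y = 211730 (Y = 207768 + 3962 = 211730)
(-214667 - 111326)*(Y + (115 + 316)*(-224)) = (-214667 - 111326)*(211730 + (115 + 316)*(-224)) = -325993*(211730 + 431*(-224)) = -325993*(211730 - 96544) = -325993*115186 = -37549829698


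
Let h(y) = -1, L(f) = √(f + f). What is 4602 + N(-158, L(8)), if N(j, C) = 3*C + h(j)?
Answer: 4613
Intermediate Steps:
L(f) = √2*√f (L(f) = √(2*f) = √2*√f)
N(j, C) = -1 + 3*C (N(j, C) = 3*C - 1 = -1 + 3*C)
4602 + N(-158, L(8)) = 4602 + (-1 + 3*(√2*√8)) = 4602 + (-1 + 3*(√2*(2*√2))) = 4602 + (-1 + 3*4) = 4602 + (-1 + 12) = 4602 + 11 = 4613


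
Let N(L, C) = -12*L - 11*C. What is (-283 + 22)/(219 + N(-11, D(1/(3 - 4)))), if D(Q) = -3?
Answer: -87/128 ≈ -0.67969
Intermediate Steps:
(-283 + 22)/(219 + N(-11, D(1/(3 - 4)))) = (-283 + 22)/(219 + (-12*(-11) - 11*(-3))) = -261/(219 + (132 + 33)) = -261/(219 + 165) = -261/384 = -261*1/384 = -87/128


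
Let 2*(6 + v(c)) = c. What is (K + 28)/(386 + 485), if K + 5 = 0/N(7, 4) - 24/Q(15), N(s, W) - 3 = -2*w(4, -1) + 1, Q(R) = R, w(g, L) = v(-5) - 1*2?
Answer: 107/4355 ≈ 0.024569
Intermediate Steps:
v(c) = -6 + c/2
w(g, L) = -21/2 (w(g, L) = (-6 + (½)*(-5)) - 1*2 = (-6 - 5/2) - 2 = -17/2 - 2 = -21/2)
N(s, W) = 25 (N(s, W) = 3 + (-2*(-21/2) + 1) = 3 + (21 + 1) = 3 + 22 = 25)
K = -33/5 (K = -5 + (0/25 - 24/15) = -5 + (0*(1/25) - 24*1/15) = -5 + (0 - 8/5) = -5 - 8/5 = -33/5 ≈ -6.6000)
(K + 28)/(386 + 485) = (-33/5 + 28)/(386 + 485) = (107/5)/871 = (107/5)*(1/871) = 107/4355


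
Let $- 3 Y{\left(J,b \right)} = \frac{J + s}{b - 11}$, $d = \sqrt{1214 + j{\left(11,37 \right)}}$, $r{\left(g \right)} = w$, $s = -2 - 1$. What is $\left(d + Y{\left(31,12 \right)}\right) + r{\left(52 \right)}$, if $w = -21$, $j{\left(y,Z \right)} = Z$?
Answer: $- \frac{91}{3} + 3 \sqrt{139} \approx 5.0361$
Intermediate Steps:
$s = -3$ ($s = -2 - 1 = -3$)
$r{\left(g \right)} = -21$
$d = 3 \sqrt{139}$ ($d = \sqrt{1214 + 37} = \sqrt{1251} = 3 \sqrt{139} \approx 35.37$)
$Y{\left(J,b \right)} = - \frac{-3 + J}{3 \left(-11 + b\right)}$ ($Y{\left(J,b \right)} = - \frac{\left(J - 3\right) \frac{1}{b - 11}}{3} = - \frac{\left(-3 + J\right) \frac{1}{-11 + b}}{3} = - \frac{\frac{1}{-11 + b} \left(-3 + J\right)}{3} = - \frac{-3 + J}{3 \left(-11 + b\right)}$)
$\left(d + Y{\left(31,12 \right)}\right) + r{\left(52 \right)} = \left(3 \sqrt{139} + \frac{3 - 31}{3 \left(-11 + 12\right)}\right) - 21 = \left(3 \sqrt{139} + \frac{3 - 31}{3 \cdot 1}\right) - 21 = \left(3 \sqrt{139} + \frac{1}{3} \cdot 1 \left(-28\right)\right) - 21 = \left(3 \sqrt{139} - \frac{28}{3}\right) - 21 = \left(- \frac{28}{3} + 3 \sqrt{139}\right) - 21 = - \frac{91}{3} + 3 \sqrt{139}$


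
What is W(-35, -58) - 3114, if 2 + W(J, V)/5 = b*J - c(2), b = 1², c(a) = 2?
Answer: -3309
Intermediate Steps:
b = 1
W(J, V) = -20 + 5*J (W(J, V) = -10 + 5*(1*J - 1*2) = -10 + 5*(J - 2) = -10 + 5*(-2 + J) = -10 + (-10 + 5*J) = -20 + 5*J)
W(-35, -58) - 3114 = (-20 + 5*(-35)) - 3114 = (-20 - 175) - 3114 = -195 - 3114 = -3309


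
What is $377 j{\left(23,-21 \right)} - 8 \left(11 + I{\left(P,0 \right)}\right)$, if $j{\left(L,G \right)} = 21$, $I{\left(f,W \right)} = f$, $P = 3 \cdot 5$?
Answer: $7709$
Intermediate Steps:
$P = 15$
$377 j{\left(23,-21 \right)} - 8 \left(11 + I{\left(P,0 \right)}\right) = 377 \cdot 21 - 8 \left(11 + 15\right) = 7917 - 208 = 7709$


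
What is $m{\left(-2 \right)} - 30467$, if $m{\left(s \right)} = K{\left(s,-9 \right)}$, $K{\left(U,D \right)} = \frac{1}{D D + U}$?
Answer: $- \frac{2406892}{79} \approx -30467.0$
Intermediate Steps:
$K{\left(U,D \right)} = \frac{1}{U + D^{2}}$ ($K{\left(U,D \right)} = \frac{1}{D^{2} + U} = \frac{1}{U + D^{2}}$)
$m{\left(s \right)} = \frac{1}{81 + s}$ ($m{\left(s \right)} = \frac{1}{s + \left(-9\right)^{2}} = \frac{1}{s + 81} = \frac{1}{81 + s}$)
$m{\left(-2 \right)} - 30467 = \frac{1}{81 - 2} - 30467 = \frac{1}{79} - 30467 = - \frac{2406892}{79}$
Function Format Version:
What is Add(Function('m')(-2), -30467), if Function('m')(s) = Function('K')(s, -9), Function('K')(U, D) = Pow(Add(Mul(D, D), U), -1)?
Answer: Rational(-2406892, 79) ≈ -30467.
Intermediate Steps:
Function('K')(U, D) = Pow(Add(U, Pow(D, 2)), -1) (Function('K')(U, D) = Pow(Add(Pow(D, 2), U), -1) = Pow(Add(U, Pow(D, 2)), -1))
Function('m')(s) = Pow(Add(81, s), -1) (Function('m')(s) = Pow(Add(s, Pow(-9, 2)), -1) = Pow(Add(s, 81), -1) = Pow(Add(81, s), -1))
Add(Function('m')(-2), -30467) = Add(Pow(Add(81, -2), -1), -30467) = Add(Pow(79, -1), -30467) = Add(Rational(1, 79), -30467) = Rational(-2406892, 79)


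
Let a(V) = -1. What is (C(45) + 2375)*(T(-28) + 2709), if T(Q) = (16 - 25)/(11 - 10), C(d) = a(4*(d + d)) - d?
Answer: 6288300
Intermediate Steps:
C(d) = -1 - d
T(Q) = -9 (T(Q) = -9/1 = -9*1 = -9)
(C(45) + 2375)*(T(-28) + 2709) = ((-1 - 1*45) + 2375)*(-9 + 2709) = ((-1 - 45) + 2375)*2700 = (-46 + 2375)*2700 = 2329*2700 = 6288300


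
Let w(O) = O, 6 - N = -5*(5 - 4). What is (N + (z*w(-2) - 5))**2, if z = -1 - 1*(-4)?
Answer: 0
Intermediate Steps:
z = 3 (z = -1 + 4 = 3)
N = 11 (N = 6 - (-5)*(5 - 4) = 6 - (-5) = 6 - 1*(-5) = 6 + 5 = 11)
(N + (z*w(-2) - 5))**2 = (11 + (3*(-2) - 5))**2 = (11 + (-6 - 5))**2 = (11 - 11)**2 = 0**2 = 0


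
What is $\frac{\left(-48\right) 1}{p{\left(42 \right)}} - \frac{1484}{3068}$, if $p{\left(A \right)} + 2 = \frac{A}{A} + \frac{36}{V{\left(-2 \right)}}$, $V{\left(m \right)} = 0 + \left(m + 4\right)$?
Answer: $- \frac{43123}{13039} \approx -3.3072$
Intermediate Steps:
$V{\left(m \right)} = 4 + m$ ($V{\left(m \right)} = 0 + \left(4 + m\right) = 4 + m$)
$p{\left(A \right)} = 17$ ($p{\left(A \right)} = -2 + \left(\frac{A}{A} + \frac{36}{4 - 2}\right) = -2 + \left(1 + \frac{36}{2}\right) = -2 + \left(1 + 36 \cdot \frac{1}{2}\right) = -2 + \left(1 + 18\right) = -2 + 19 = 17$)
$\frac{\left(-48\right) 1}{p{\left(42 \right)}} - \frac{1484}{3068} = \frac{\left(-48\right) 1}{17} - \frac{1484}{3068} = \left(-48\right) \frac{1}{17} - \frac{371}{767} = - \frac{48}{17} - \frac{371}{767} = - \frac{43123}{13039}$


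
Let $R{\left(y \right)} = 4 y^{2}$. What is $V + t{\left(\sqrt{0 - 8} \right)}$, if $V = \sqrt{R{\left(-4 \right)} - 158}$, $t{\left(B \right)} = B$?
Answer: $i \left(\sqrt{94} + 2 \sqrt{2}\right) \approx 12.524 i$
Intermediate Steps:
$V = i \sqrt{94}$ ($V = \sqrt{4 \left(-4\right)^{2} - 158} = \sqrt{4 \cdot 16 - 158} = \sqrt{64 - 158} = \sqrt{-94} = i \sqrt{94} \approx 9.6954 i$)
$V + t{\left(\sqrt{0 - 8} \right)} = i \sqrt{94} + \sqrt{0 - 8} = i \sqrt{94} + \sqrt{-8} = i \sqrt{94} + 2 i \sqrt{2}$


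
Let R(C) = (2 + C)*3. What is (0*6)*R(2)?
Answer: 0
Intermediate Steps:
R(C) = 6 + 3*C
(0*6)*R(2) = (0*6)*(6 + 3*2) = 0*(6 + 6) = 0*12 = 0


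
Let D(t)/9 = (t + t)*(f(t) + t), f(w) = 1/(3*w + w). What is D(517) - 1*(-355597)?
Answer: 10333607/2 ≈ 5.1668e+6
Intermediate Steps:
f(w) = 1/(4*w)
D(t) = 18*t*(t + 1/(4*t)) (D(t) = 9*((t + t)*(1/(4*t) + t)) = 9*((2*t)*(t + 1/(4*t))) = 9*(2*t*(t + 1/(4*t))) = 18*t*(t + 1/(4*t)))
D(517) - 1*(-355597) = (9/2 + 18*517²) - 1*(-355597) = (9/2 + 18*267289) + 355597 = (9/2 + 4811202) + 355597 = 9622413/2 + 355597 = 10333607/2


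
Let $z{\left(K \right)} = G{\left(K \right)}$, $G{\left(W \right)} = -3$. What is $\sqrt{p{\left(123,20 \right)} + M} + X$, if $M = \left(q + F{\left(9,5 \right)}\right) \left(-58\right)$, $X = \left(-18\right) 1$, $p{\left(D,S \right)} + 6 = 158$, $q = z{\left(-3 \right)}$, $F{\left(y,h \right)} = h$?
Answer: $-12$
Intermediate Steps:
$z{\left(K \right)} = -3$
$q = -3$
$p{\left(D,S \right)} = 152$ ($p{\left(D,S \right)} = -6 + 158 = 152$)
$X = -18$
$M = -116$ ($M = \left(-3 + 5\right) \left(-58\right) = 2 \left(-58\right) = -116$)
$\sqrt{p{\left(123,20 \right)} + M} + X = \sqrt{152 - 116} - 18 = \sqrt{36} - 18 = 6 - 18 = -12$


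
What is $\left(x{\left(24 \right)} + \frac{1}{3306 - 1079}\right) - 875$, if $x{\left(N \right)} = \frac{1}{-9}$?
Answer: $- \frac{17539843}{20043} \approx -875.11$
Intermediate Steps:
$x{\left(N \right)} = - \frac{1}{9}$
$\left(x{\left(24 \right)} + \frac{1}{3306 - 1079}\right) - 875 = \left(- \frac{1}{9} + \frac{1}{3306 - 1079}\right) - 875 = \left(- \frac{1}{9} + \frac{1}{2227}\right) - 875 = - \frac{2218}{20043} - 875 = - \frac{17539843}{20043}$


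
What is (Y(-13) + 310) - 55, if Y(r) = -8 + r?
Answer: 234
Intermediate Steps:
(Y(-13) + 310) - 55 = ((-8 - 13) + 310) - 55 = (-21 + 310) - 55 = 289 - 55 = 234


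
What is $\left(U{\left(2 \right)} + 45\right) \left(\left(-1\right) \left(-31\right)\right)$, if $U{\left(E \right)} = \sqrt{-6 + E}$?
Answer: $1395 + 62 i \approx 1395.0 + 62.0 i$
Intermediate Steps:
$\left(U{\left(2 \right)} + 45\right) \left(\left(-1\right) \left(-31\right)\right) = \left(\sqrt{-6 + 2} + 45\right) \left(\left(-1\right) \left(-31\right)\right) = \left(\sqrt{-4} + 45\right) 31 = \left(2 i + 45\right) 31 = \left(45 + 2 i\right) 31 = 1395 + 62 i$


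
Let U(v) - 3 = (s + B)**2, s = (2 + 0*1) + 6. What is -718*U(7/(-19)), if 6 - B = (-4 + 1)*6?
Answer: -737386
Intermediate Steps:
s = 8 (s = (2 + 0) + 6 = 2 + 6 = 8)
B = 24 (B = 6 - (-4 + 1)*6 = 6 - (-3)*6 = 6 - 1*(-18) = 6 + 18 = 24)
U(v) = 1027 (U(v) = 3 + (8 + 24)**2 = 3 + 32**2 = 3 + 1024 = 1027)
-718*U(7/(-19)) = -718*1027 = -737386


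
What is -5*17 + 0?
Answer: -85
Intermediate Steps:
-5*17 + 0 = -85 + 0 = -85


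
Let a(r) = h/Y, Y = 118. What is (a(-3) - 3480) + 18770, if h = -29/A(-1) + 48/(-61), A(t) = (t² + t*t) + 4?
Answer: 660342463/43188 ≈ 15290.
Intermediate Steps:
A(t) = 4 + 2*t² (A(t) = (t² + t²) + 4 = 2*t² + 4 = 4 + 2*t²)
h = -2057/366 (h = -29/(4 + 2*(-1)²) + 48/(-61) = -29/(4 + 2*1) + 48*(-1/61) = -29/(4 + 2) - 48/61 = -29/6 - 48/61 = -2057/366 ≈ -5.6202)
a(r) = -2057/43188 (a(r) = -2057/366/118 = -2057/366*1/118 = -2057/43188)
(a(-3) - 3480) + 18770 = (-2057/43188 - 3480) + 18770 = -150296297/43188 + 18770 = 660342463/43188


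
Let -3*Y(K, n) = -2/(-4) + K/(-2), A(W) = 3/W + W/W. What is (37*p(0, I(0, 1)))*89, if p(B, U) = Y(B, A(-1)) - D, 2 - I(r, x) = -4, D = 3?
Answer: -62567/6 ≈ -10428.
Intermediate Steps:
I(r, x) = 6 (I(r, x) = 2 - 1*(-4) = 2 + 4 = 6)
A(W) = 1 + 3/W (A(W) = 3/W + 1 = 1 + 3/W)
Y(K, n) = -⅙ + K/6 (Y(K, n) = -(-2/(-4) + K/(-2))/3 = -(-2*(-¼) + K*(-½))/3 = -(½ - K/2)/3 = -⅙ + K/6)
p(B, U) = -19/6 + B/6 (p(B, U) = (-⅙ + B/6) - 1*3 = (-⅙ + B/6) - 3 = -19/6 + B/6)
(37*p(0, I(0, 1)))*89 = (37*(-19/6 + (⅙)*0))*89 = (37*(-19/6 + 0))*89 = (37*(-19/6))*89 = -703/6*89 = -62567/6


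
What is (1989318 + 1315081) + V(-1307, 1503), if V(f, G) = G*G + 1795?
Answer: 5565203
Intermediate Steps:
V(f, G) = 1795 + G**2 (V(f, G) = G**2 + 1795 = 1795 + G**2)
(1989318 + 1315081) + V(-1307, 1503) = (1989318 + 1315081) + (1795 + 1503**2) = 3304399 + (1795 + 2259009) = 3304399 + 2260804 = 5565203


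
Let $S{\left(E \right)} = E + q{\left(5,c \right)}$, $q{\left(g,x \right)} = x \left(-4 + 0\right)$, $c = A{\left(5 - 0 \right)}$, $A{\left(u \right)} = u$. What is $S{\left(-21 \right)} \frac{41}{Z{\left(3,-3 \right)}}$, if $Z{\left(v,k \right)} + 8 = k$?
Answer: $\frac{1681}{11} \approx 152.82$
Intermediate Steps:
$c = 5$ ($c = 5 - 0 = 5 + 0 = 5$)
$Z{\left(v,k \right)} = -8 + k$
$q{\left(g,x \right)} = - 4 x$ ($q{\left(g,x \right)} = x \left(-4\right) = - 4 x$)
$S{\left(E \right)} = -20 + E$ ($S{\left(E \right)} = E - 20 = -20 + E$)
$S{\left(-21 \right)} \frac{41}{Z{\left(3,-3 \right)}} = \left(-20 - 21\right) \frac{41}{-8 - 3} = - 41 \frac{41}{-11} = - 41 \cdot 41 \left(- \frac{1}{11}\right) = \left(-41\right) \left(- \frac{41}{11}\right) = \frac{1681}{11}$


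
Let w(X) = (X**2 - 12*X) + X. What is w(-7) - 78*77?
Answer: -5880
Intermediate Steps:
w(X) = X**2 - 11*X
w(-7) - 78*77 = -7*(-11 - 7) - 78*77 = -7*(-18) - 6006 = 126 - 6006 = -5880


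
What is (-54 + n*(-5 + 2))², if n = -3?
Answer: 2025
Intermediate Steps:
(-54 + n*(-5 + 2))² = (-54 - 3*(-5 + 2))² = (-54 - 3*(-3))² = (-54 + 9)² = (-45)² = 2025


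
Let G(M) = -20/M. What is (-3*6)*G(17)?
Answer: 360/17 ≈ 21.176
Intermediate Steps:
(-3*6)*G(17) = (-3*6)*(-20/17) = -(-360)/17 = -18*(-20/17) = 360/17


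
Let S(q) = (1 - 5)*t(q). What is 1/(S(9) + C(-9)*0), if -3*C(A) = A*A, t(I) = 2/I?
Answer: -9/8 ≈ -1.1250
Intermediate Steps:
C(A) = -A²/3 (C(A) = -A*A/3 = -A²/3)
S(q) = -8/q (S(q) = (1 - 5)*(2/q) = -8/q)
1/(S(9) + C(-9)*0) = 1/(-8/9 - ⅓*(-9)²*0) = 1/(-8*⅑ - ⅓*81*0) = 1/(-8/9 - 27*0) = 1/(-8/9 + 0) = 1/(-8/9) = -9/8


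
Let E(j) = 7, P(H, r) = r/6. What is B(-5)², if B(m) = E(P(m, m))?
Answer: 49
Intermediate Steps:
P(H, r) = r/6 (P(H, r) = r*(⅙) = r/6)
B(m) = 7
B(-5)² = 7² = 49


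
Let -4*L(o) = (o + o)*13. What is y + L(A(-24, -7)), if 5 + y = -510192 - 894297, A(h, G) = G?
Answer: -2808897/2 ≈ -1.4044e+6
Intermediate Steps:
L(o) = -13*o/2 (L(o) = -(o + o)*13/4 = -2*o*13/4 = -13*o/2)
y = -1404494 (y = -5 + (-510192 - 894297) = -5 - 1404489 = -1404494)
y + L(A(-24, -7)) = -1404494 - 13/2*(-7) = -1404494 + 91/2 = -2808897/2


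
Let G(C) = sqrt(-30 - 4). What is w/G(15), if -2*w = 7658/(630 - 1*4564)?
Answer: -547*I*sqrt(34)/19108 ≈ -0.16692*I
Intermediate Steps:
w = 547/562 (w = -3829/(630 - 1*4564) = -3829/(630 - 4564) = -3829/(-3934) = -3829*(-1)/3934 = -1/2*(-547/281) = 547/562 ≈ 0.97331)
G(C) = I*sqrt(34) (G(C) = sqrt(-34) = I*sqrt(34))
w/G(15) = 547/(562*((I*sqrt(34)))) = 547*(-I*sqrt(34)/34)/562 = -547*I*sqrt(34)/19108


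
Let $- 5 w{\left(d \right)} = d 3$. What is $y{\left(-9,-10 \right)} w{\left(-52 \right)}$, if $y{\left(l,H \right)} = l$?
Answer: $- \frac{1404}{5} \approx -280.8$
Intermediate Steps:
$w{\left(d \right)} = - \frac{3 d}{5}$ ($w{\left(d \right)} = - \frac{d 3}{5} = - \frac{3 d}{5}$)
$y{\left(-9,-10 \right)} w{\left(-52 \right)} = - 9 \left(\left(- \frac{3}{5}\right) \left(-52\right)\right) = \left(-9\right) \frac{156}{5} = - \frac{1404}{5}$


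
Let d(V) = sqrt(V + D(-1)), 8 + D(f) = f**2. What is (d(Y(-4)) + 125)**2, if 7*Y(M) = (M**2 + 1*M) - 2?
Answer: (875 + I*sqrt(273))**2/49 ≈ 15619.0 + 590.1*I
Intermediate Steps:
Y(M) = -2/7 + M/7 + M**2/7 (Y(M) = ((M**2 + 1*M) - 2)/7 = ((M**2 + M) - 2)/7 = ((M + M**2) - 2)/7 = (-2 + M + M**2)/7 = -2/7 + M/7 + M**2/7)
D(f) = -8 + f**2
d(V) = sqrt(-7 + V) (d(V) = sqrt(V + (-8 + (-1)**2)) = sqrt(V + (-8 + 1)) = sqrt(V - 7) = sqrt(-7 + V))
(d(Y(-4)) + 125)**2 = (sqrt(-7 + (-2/7 + (1/7)*(-4) + (1/7)*(-4)**2)) + 125)**2 = (sqrt(-7 + (-2/7 - 4/7 + (1/7)*16)) + 125)**2 = (sqrt(-7 + (-2/7 - 4/7 + 16/7)) + 125)**2 = (sqrt(-7 + 10/7) + 125)**2 = (sqrt(-39/7) + 125)**2 = (I*sqrt(273)/7 + 125)**2 = (125 + I*sqrt(273)/7)**2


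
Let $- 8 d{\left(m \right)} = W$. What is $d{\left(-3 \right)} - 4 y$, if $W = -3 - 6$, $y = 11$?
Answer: $- \frac{343}{8} \approx -42.875$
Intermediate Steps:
$W = -9$ ($W = -3 - 6 = -9$)
$d{\left(m \right)} = \frac{9}{8}$ ($d{\left(m \right)} = \left(- \frac{1}{8}\right) \left(-9\right) = \frac{9}{8}$)
$d{\left(-3 \right)} - 4 y = \frac{9}{8} - 44 = - \frac{343}{8}$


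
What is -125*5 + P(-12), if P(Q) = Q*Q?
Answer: -481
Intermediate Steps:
P(Q) = Q²
-125*5 + P(-12) = -125*5 + (-12)² = -625 + 144 = -481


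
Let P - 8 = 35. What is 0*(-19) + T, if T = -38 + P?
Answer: 5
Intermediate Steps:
P = 43 (P = 8 + 35 = 43)
T = 5 (T = -38 + 43 = 5)
0*(-19) + T = 0*(-19) + 5 = 0 + 5 = 5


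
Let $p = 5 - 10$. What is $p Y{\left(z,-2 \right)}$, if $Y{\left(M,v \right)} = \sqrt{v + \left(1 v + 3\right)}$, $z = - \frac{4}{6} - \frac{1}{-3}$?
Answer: $- 5 i \approx - 5.0 i$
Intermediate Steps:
$z = - \frac{1}{3}$ ($z = \left(-4\right) \frac{1}{6} - - \frac{1}{3} = - \frac{2}{3} + \frac{1}{3} = - \frac{1}{3} \approx -0.33333$)
$p = -5$ ($p = 5 - 10 = -5$)
$Y{\left(M,v \right)} = \sqrt{3 + 2 v}$ ($Y{\left(M,v \right)} = \sqrt{v + \left(v + 3\right)} = \sqrt{v + \left(3 + v\right)} = \sqrt{3 + 2 v}$)
$p Y{\left(z,-2 \right)} = - 5 \sqrt{3 + 2 \left(-2\right)} = - 5 \sqrt{3 - 4} = - 5 \sqrt{-1} = - 5 i$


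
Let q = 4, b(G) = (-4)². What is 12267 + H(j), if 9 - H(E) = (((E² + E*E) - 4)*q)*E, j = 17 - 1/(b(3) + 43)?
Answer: -5471056068/205379 ≈ -26639.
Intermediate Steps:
b(G) = 16
j = 1002/59 (j = 17 - 1/(16 + 43) = 17 - 1/59 = 1002/59 ≈ 16.983)
H(E) = 9 - E*(-16 + 8*E²) (H(E) = 9 - ((E² + E*E) - 4)*4*E = 9 - ((E² + E²) - 4)*4*E = 9 - (2*E² - 4)*4*E = 9 - (-4 + 2*E²)*4*E = 9 - (-16 + 8*E²)*E = 9 - E*(-16 + 8*E²))
12267 + H(j) = 12267 + (9 - 8*(1002/59)³ + 16*(1002/59)) = 12267 + (9 - 8*1006012008/205379 + 16032/59) = 12267 + (9 - 8048096064/205379 + 16032/59) = 12267 - 7990440261/205379 = -5471056068/205379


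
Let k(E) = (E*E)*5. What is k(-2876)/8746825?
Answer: 8271376/1749365 ≈ 4.7282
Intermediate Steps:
k(E) = 5*E² (k(E) = E²*5 = 5*E²)
k(-2876)/8746825 = (5*(-2876)²)/8746825 = (5*8271376)*(1/8746825) = 41356880*(1/8746825) = 8271376/1749365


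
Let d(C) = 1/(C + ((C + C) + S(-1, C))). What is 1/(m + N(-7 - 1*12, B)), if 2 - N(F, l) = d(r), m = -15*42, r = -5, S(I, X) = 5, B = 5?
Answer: -10/6279 ≈ -0.0015926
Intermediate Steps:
m = -630
d(C) = 1/(5 + 3*C) (d(C) = 1/(C + ((C + C) + 5)) = 1/(C + (2*C + 5)) = 1/(C + (5 + 2*C)) = 1/(5 + 3*C))
N(F, l) = 21/10 (N(F, l) = 2 - 1/(5 + 3*(-5)) = 2 - 1/(5 - 15) = 2 - 1/(-10) = 2 - 1*(-⅒) = 2 + ⅒ = 21/10)
1/(m + N(-7 - 1*12, B)) = 1/(-630 + 21/10) = 1/(-6279/10) = -10/6279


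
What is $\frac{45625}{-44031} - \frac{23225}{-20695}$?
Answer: $\frac{15682120}{182244309} \approx 0.08605$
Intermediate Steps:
$\frac{45625}{-44031} - \frac{23225}{-20695} = 45625 \left(- \frac{1}{44031}\right) - - \frac{4645}{4139} = - \frac{45625}{44031} + \frac{4645}{4139} = \frac{15682120}{182244309}$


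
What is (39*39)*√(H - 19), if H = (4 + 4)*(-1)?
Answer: 4563*I*√3 ≈ 7903.3*I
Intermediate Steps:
H = -8 (H = 8*(-1) = -8)
(39*39)*√(H - 19) = (39*39)*√(-8 - 19) = 1521*√(-27) = 1521*(3*I*√3) = 4563*I*√3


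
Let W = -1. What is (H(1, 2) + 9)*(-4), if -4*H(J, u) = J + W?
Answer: -36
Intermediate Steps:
H(J, u) = 1/4 - J/4 (H(J, u) = -(J - 1)/4 = -(-1 + J)/4 = 1/4 - J/4)
(H(1, 2) + 9)*(-4) = ((1/4 - 1/4*1) + 9)*(-4) = ((1/4 - 1/4) + 9)*(-4) = (0 + 9)*(-4) = 9*(-4) = -36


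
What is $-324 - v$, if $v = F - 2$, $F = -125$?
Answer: $-197$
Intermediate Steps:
$v = -127$ ($v = -125 - 2 = -127$)
$-324 - v = -324 - -127 = -324 + 127 = -197$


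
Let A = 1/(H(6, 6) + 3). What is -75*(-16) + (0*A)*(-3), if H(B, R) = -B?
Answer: 1200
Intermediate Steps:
A = -⅓ (A = 1/(-1*6 + 3) = 1/(-6 + 3) = 1/(-3) = -⅓ ≈ -0.33333)
-75*(-16) + (0*A)*(-3) = -75*(-16) + (0*(-⅓))*(-3) = 1200 + 0*(-3) = 1200 + 0 = 1200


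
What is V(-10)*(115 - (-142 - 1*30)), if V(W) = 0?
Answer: 0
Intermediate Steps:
V(-10)*(115 - (-142 - 1*30)) = 0*(115 - (-142 - 1*30)) = 0*(115 - (-142 - 30)) = 0*(115 - 1*(-172)) = 0*(115 + 172) = 0*287 = 0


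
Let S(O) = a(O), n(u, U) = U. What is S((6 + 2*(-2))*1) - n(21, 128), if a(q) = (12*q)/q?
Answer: -116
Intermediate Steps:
a(q) = 12
S(O) = 12
S((6 + 2*(-2))*1) - n(21, 128) = 12 - 1*128 = 12 - 128 = -116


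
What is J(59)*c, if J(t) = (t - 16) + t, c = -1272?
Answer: -129744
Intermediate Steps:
J(t) = -16 + 2*t (J(t) = (-16 + t) + t = -16 + 2*t)
J(59)*c = (-16 + 2*59)*(-1272) = (-16 + 118)*(-1272) = 102*(-1272) = -129744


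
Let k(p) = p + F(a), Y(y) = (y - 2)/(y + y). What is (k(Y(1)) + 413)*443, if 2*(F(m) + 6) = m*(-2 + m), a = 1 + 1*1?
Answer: 360159/2 ≈ 1.8008e+5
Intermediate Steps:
a = 2 (a = 1 + 1 = 2)
Y(y) = (-2 + y)/(2*y) (Y(y) = (-2 + y)/((2*y)) = (-2 + y)*(1/(2*y)) = (-2 + y)/(2*y))
F(m) = -6 + m*(-2 + m)/2 (F(m) = -6 + (m*(-2 + m))/2 = -6 + m*(-2 + m)/2)
k(p) = -6 + p (k(p) = p + (-6 + (½)*2² - 1*2) = p + (-6 + (½)*4 - 2) = p + (-6 + 2 - 2) = p - 6 = -6 + p)
(k(Y(1)) + 413)*443 = ((-6 + (½)*(-2 + 1)/1) + 413)*443 = ((-6 + (½)*1*(-1)) + 413)*443 = ((-6 - ½) + 413)*443 = (-13/2 + 413)*443 = (813/2)*443 = 360159/2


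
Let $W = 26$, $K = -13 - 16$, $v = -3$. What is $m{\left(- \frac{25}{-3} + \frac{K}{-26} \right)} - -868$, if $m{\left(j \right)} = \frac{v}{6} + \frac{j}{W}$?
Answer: $\frac{1760027}{2028} \approx 867.86$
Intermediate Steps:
$K = -29$ ($K = -13 - 16 = -29$)
$m{\left(j \right)} = - \frac{1}{2} + \frac{j}{26}$ ($m{\left(j \right)} = - \frac{3}{6} + \frac{j}{26} = \left(-3\right) \frac{1}{6} + j \frac{1}{26} = - \frac{1}{2} + \frac{j}{26}$)
$m{\left(- \frac{25}{-3} + \frac{K}{-26} \right)} - -868 = \left(- \frac{1}{2} + \frac{- \frac{25}{-3} - \frac{29}{-26}}{26}\right) - -868 = \left(- \frac{1}{2} + \frac{\left(-25\right) \left(- \frac{1}{3}\right) - - \frac{29}{26}}{26}\right) + 868 = \left(- \frac{1}{2} + \frac{\frac{25}{3} + \frac{29}{26}}{26}\right) + 868 = \left(- \frac{1}{2} + \frac{1}{26} \cdot \frac{737}{78}\right) + 868 = \left(- \frac{1}{2} + \frac{737}{2028}\right) + 868 = - \frac{277}{2028} + 868 = \frac{1760027}{2028}$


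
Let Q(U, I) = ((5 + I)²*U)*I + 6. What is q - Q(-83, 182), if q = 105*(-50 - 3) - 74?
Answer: 528236069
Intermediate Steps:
q = -5639 (q = 105*(-53) - 74 = -5565 - 74 = -5639)
Q(U, I) = 6 + I*U*(5 + I)² (Q(U, I) = (U*(5 + I)²)*I + 6 = I*U*(5 + I)² + 6 = 6 + I*U*(5 + I)²)
q - Q(-83, 182) = -5639 - (6 + 182*(-83)*(5 + 182)²) = -5639 - (6 + 182*(-83)*187²) = -5639 - (6 + 182*(-83)*34969) = -5639 - (6 - 528241714) = -5639 - 1*(-528241708) = -5639 + 528241708 = 528236069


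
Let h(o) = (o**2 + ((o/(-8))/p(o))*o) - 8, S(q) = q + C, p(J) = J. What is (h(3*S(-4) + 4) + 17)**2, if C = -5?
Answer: 18722929/64 ≈ 2.9255e+5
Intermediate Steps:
S(q) = -5 + q (S(q) = q - 5 = -5 + q)
h(o) = -8 + o**2 - o/8 (h(o) = (o**2 + ((o/(-8))/o)*o) - 8 = (o**2 + ((o*(-1/8))/o)*o) - 8 = (o**2 + ((-o/8)/o)*o) - 8 = (o**2 - o/8) - 8 = -8 + o**2 - o/8)
(h(3*S(-4) + 4) + 17)**2 = ((-8 + (3*(-5 - 4) + 4)**2 - (3*(-5 - 4) + 4)/8) + 17)**2 = ((-8 + (3*(-9) + 4)**2 - (3*(-9) + 4)/8) + 17)**2 = ((-8 + (-27 + 4)**2 - (-27 + 4)/8) + 17)**2 = ((-8 + (-23)**2 - 1/8*(-23)) + 17)**2 = ((-8 + 529 + 23/8) + 17)**2 = (4191/8 + 17)**2 = (4327/8)**2 = 18722929/64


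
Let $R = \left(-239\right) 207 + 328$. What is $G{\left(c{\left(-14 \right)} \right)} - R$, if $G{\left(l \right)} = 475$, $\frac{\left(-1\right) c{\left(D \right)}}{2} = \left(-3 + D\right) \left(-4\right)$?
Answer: $49620$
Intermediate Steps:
$c{\left(D \right)} = -24 + 8 D$ ($c{\left(D \right)} = - 2 \left(-3 + D\right) \left(-4\right) = - 2 \left(12 - 4 D\right) = -24 + 8 D$)
$R = -49145$ ($R = -49473 + 328 = -49145$)
$G{\left(c{\left(-14 \right)} \right)} - R = 475 - -49145 = 475 + 49145 = 49620$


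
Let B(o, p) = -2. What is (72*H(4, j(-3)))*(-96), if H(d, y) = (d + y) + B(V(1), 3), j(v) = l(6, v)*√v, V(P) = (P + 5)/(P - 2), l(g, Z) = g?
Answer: -13824 - 41472*I*√3 ≈ -13824.0 - 71832.0*I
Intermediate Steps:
V(P) = (5 + P)/(-2 + P)
j(v) = 6*√v
H(d, y) = -2 + d + y (H(d, y) = (d + y) - 2 = -2 + d + y)
(72*H(4, j(-3)))*(-96) = (72*(-2 + 4 + 6*√(-3)))*(-96) = (72*(-2 + 4 + 6*(I*√3)))*(-96) = (72*(-2 + 4 + 6*I*√3))*(-96) = (72*(2 + 6*I*√3))*(-96) = (144 + 432*I*√3)*(-96) = -13824 - 41472*I*√3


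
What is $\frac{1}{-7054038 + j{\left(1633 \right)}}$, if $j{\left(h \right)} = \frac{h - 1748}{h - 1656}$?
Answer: $- \frac{1}{7054033} \approx -1.4176 \cdot 10^{-7}$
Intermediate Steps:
$j{\left(h \right)} = \frac{-1748 + h}{-1656 + h}$
$\frac{1}{-7054038 + j{\left(1633 \right)}} = \frac{1}{-7054038 + \frac{-1748 + 1633}{-1656 + 1633}} = \frac{1}{-7054038 + \frac{1}{-23} \left(-115\right)} = \frac{1}{-7054038 - -5} = \frac{1}{-7054038 + 5} = \frac{1}{-7054033} = - \frac{1}{7054033}$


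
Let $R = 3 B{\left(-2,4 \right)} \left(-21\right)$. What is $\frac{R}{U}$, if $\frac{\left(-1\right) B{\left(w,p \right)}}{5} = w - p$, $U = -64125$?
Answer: $\frac{14}{475} \approx 0.029474$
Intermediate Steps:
$B{\left(w,p \right)} = - 5 w + 5 p$ ($B{\left(w,p \right)} = - 5 \left(w - p\right) = - 5 w + 5 p$)
$R = -1890$ ($R = 3 \left(\left(-5\right) \left(-2\right) + 5 \cdot 4\right) \left(-21\right) = 3 \left(10 + 20\right) \left(-21\right) = 3 \cdot 30 \left(-21\right) = 90 \left(-21\right) = -1890$)
$\frac{R}{U} = - \frac{1890}{-64125} = \left(-1890\right) \left(- \frac{1}{64125}\right) = \frac{14}{475}$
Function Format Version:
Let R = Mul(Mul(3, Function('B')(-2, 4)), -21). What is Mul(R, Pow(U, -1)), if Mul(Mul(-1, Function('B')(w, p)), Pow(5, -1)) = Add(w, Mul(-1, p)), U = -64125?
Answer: Rational(14, 475) ≈ 0.029474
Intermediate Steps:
Function('B')(w, p) = Add(Mul(-5, w), Mul(5, p)) (Function('B')(w, p) = Mul(-5, Add(w, Mul(-1, p))) = Add(Mul(-5, w), Mul(5, p)))
R = -1890 (R = Mul(Mul(3, Add(Mul(-5, -2), Mul(5, 4))), -21) = Mul(Mul(3, Add(10, 20)), -21) = Mul(Mul(3, 30), -21) = Mul(90, -21) = -1890)
Mul(R, Pow(U, -1)) = Mul(-1890, Pow(-64125, -1)) = Mul(-1890, Rational(-1, 64125)) = Rational(14, 475)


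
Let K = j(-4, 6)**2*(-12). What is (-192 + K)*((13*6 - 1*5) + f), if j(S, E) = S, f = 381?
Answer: -174336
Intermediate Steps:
K = -192 (K = (-4)**2*(-12) = 16*(-12) = -192)
(-192 + K)*((13*6 - 1*5) + f) = (-192 - 192)*((13*6 - 1*5) + 381) = -384*((78 - 5) + 381) = -384*(73 + 381) = -384*454 = -174336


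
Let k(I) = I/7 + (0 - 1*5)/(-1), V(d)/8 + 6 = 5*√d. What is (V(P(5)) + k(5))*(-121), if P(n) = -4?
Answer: 35816/7 - 9680*I ≈ 5116.6 - 9680.0*I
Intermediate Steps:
V(d) = -48 + 40*√d (V(d) = -48 + 8*(5*√d) = -48 + 40*√d)
k(I) = 5 + I/7 (k(I) = I*(⅐) + (0 - 5)*(-1) = I/7 - 5*(-1) = I/7 + 5 = 5 + I/7)
(V(P(5)) + k(5))*(-121) = ((-48 + 40*√(-4)) + (5 + (⅐)*5))*(-121) = ((-48 + 40*(2*I)) + (5 + 5/7))*(-121) = ((-48 + 80*I) + 40/7)*(-121) = (-296/7 + 80*I)*(-121) = 35816/7 - 9680*I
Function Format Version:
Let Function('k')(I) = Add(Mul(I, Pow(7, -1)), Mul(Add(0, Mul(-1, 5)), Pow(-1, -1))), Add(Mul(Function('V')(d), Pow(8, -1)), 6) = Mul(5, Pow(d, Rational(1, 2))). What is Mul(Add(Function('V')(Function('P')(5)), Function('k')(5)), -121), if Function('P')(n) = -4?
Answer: Add(Rational(35816, 7), Mul(-9680, I)) ≈ Add(5116.6, Mul(-9680.0, I))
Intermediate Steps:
Function('V')(d) = Add(-48, Mul(40, Pow(d, Rational(1, 2)))) (Function('V')(d) = Add(-48, Mul(8, Mul(5, Pow(d, Rational(1, 2))))) = Add(-48, Mul(40, Pow(d, Rational(1, 2)))))
Function('k')(I) = Add(5, Mul(Rational(1, 7), I)) (Function('k')(I) = Add(Mul(I, Rational(1, 7)), Mul(Add(0, -5), -1)) = Add(Mul(Rational(1, 7), I), Mul(-5, -1)) = Add(Mul(Rational(1, 7), I), 5) = Add(5, Mul(Rational(1, 7), I)))
Mul(Add(Function('V')(Function('P')(5)), Function('k')(5)), -121) = Mul(Add(Add(-48, Mul(40, Pow(-4, Rational(1, 2)))), Add(5, Mul(Rational(1, 7), 5))), -121) = Mul(Add(Add(-48, Mul(40, Mul(2, I))), Add(5, Rational(5, 7))), -121) = Mul(Add(Add(-48, Mul(80, I)), Rational(40, 7)), -121) = Mul(Add(Rational(-296, 7), Mul(80, I)), -121) = Add(Rational(35816, 7), Mul(-9680, I))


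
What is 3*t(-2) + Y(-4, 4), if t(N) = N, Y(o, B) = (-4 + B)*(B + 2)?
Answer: -6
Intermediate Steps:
Y(o, B) = (-4 + B)*(2 + B)
3*t(-2) + Y(-4, 4) = 3*(-2) + (-8 + 4² - 2*4) = -6 + (-8 + 16 - 8) = -6 + 0 = -6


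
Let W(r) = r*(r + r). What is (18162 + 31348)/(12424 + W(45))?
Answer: 24755/8237 ≈ 3.0053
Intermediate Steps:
W(r) = 2*r² (W(r) = r*(2*r) = 2*r²)
(18162 + 31348)/(12424 + W(45)) = (18162 + 31348)/(12424 + 2*45²) = 49510/(12424 + 2*2025) = 49510/(12424 + 4050) = 49510/16474 = 49510*(1/16474) = 24755/8237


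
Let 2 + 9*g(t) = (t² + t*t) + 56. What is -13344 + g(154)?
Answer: -72610/9 ≈ -8067.8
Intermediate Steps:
g(t) = 6 + 2*t²/9 (g(t) = -2/9 + ((t² + t*t) + 56)/9 = -2/9 + ((t² + t²) + 56)/9 = -2/9 + (2*t² + 56)/9 = -2/9 + (56 + 2*t²)/9 = -2/9 + (56/9 + 2*t²/9) = 6 + 2*t²/9)
-13344 + g(154) = -13344 + (6 + (2/9)*154²) = -13344 + (6 + (2/9)*23716) = -13344 + (6 + 47432/9) = -13344 + 47486/9 = -72610/9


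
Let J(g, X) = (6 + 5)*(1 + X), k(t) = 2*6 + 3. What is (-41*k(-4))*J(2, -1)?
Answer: 0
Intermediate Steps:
k(t) = 15 (k(t) = 12 + 3 = 15)
J(g, X) = 11 + 11*X (J(g, X) = 11*(1 + X) = 11 + 11*X)
(-41*k(-4))*J(2, -1) = (-41*15)*(11 + 11*(-1)) = -615*(11 - 11) = -615*0 = 0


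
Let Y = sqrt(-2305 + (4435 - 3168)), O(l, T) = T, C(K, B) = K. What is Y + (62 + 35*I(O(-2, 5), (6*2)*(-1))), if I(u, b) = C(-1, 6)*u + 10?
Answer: 237 + I*sqrt(1038) ≈ 237.0 + 32.218*I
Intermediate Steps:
Y = I*sqrt(1038) (Y = sqrt(-2305 + 1267) = sqrt(-1038) = I*sqrt(1038) ≈ 32.218*I)
I(u, b) = 10 - u (I(u, b) = -u + 10 = 10 - u)
Y + (62 + 35*I(O(-2, 5), (6*2)*(-1))) = I*sqrt(1038) + (62 + 35*(10 - 1*5)) = I*sqrt(1038) + (62 + 35*(10 - 5)) = I*sqrt(1038) + (62 + 35*5) = I*sqrt(1038) + (62 + 175) = I*sqrt(1038) + 237 = 237 + I*sqrt(1038)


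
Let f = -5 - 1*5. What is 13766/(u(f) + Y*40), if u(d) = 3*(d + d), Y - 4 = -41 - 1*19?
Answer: -6883/1150 ≈ -5.9852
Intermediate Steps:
Y = -56 (Y = 4 + (-41 - 1*19) = 4 + (-41 - 19) = 4 - 60 = -56)
f = -10 (f = -5 - 5 = -10)
u(d) = 6*d (u(d) = 3*(2*d) = 6*d)
13766/(u(f) + Y*40) = 13766/(6*(-10) - 56*40) = 13766/(-60 - 2240) = 13766/(-2300) = 13766*(-1/2300) = -6883/1150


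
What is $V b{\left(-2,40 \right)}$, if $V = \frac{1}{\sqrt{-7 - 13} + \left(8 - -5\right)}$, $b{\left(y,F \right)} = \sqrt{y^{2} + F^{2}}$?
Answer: $\frac{26 \sqrt{401}}{189} - \frac{4 i \sqrt{2005}}{189} \approx 2.7548 - 0.94767 i$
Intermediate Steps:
$b{\left(y,F \right)} = \sqrt{F^{2} + y^{2}}$
$V = \frac{1}{13 + 2 i \sqrt{5}}$ ($V = \frac{1}{\sqrt{-20} + \left(8 + 5\right)} = \frac{1}{2 i \sqrt{5} + 13} = \frac{1}{13 + 2 i \sqrt{5}} \approx 0.068783 - 0.023662 i$)
$V b{\left(-2,40 \right)} = \left(\frac{13}{189} - \frac{2 i \sqrt{5}}{189}\right) \sqrt{40^{2} + \left(-2\right)^{2}} = \left(\frac{13}{189} - \frac{2 i \sqrt{5}}{189}\right) \sqrt{1600 + 4} = \left(\frac{13}{189} - \frac{2 i \sqrt{5}}{189}\right) \sqrt{1604} = \left(\frac{13}{189} - \frac{2 i \sqrt{5}}{189}\right) 2 \sqrt{401} = 2 \sqrt{401} \left(\frac{13}{189} - \frac{2 i \sqrt{5}}{189}\right)$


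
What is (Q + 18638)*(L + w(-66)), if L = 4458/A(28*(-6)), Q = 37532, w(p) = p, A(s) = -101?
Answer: -624835080/101 ≈ -6.1865e+6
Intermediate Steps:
L = -4458/101 (L = 4458/(-101) = 4458*(-1/101) = -4458/101 ≈ -44.139)
(Q + 18638)*(L + w(-66)) = (37532 + 18638)*(-4458/101 - 66) = 56170*(-11124/101) = -624835080/101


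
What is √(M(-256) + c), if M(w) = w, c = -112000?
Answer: 8*I*√1754 ≈ 335.05*I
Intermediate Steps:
√(M(-256) + c) = √(-256 - 112000) = √(-112256) = 8*I*√1754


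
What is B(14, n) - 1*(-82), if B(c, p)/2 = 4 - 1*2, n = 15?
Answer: 86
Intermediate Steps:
B(c, p) = 4 (B(c, p) = 2*(4 - 1*2) = 2*(4 - 2) = 2*2 = 4)
B(14, n) - 1*(-82) = 4 - 1*(-82) = 4 + 82 = 86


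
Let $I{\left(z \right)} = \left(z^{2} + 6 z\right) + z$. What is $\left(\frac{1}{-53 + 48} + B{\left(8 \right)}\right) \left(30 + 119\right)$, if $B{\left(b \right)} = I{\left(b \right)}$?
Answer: $\frac{89251}{5} \approx 17850.0$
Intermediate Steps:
$I{\left(z \right)} = z^{2} + 7 z$
$B{\left(b \right)} = b \left(7 + b\right)$
$\left(\frac{1}{-53 + 48} + B{\left(8 \right)}\right) \left(30 + 119\right) = \left(\frac{1}{-53 + 48} + 8 \left(7 + 8\right)\right) \left(30 + 119\right) = \left(\frac{1}{-5} + 8 \cdot 15\right) 149 = \left(- \frac{1}{5} + 120\right) 149 = \frac{599}{5} \cdot 149 = \frac{89251}{5}$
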